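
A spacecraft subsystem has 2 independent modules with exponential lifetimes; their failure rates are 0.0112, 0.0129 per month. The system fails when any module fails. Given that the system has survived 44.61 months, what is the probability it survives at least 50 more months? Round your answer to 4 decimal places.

0.2997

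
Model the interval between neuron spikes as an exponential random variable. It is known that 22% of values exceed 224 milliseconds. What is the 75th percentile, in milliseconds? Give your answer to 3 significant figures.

e^(−λ·224) = 0.22 ⇒ λ = −ln(0.22)/224 = 0.0067595.
75th percentile: 1 − e^(−λt) = 0.75, t = −ln(0.25)/λ = 205.088 milliseconds.

205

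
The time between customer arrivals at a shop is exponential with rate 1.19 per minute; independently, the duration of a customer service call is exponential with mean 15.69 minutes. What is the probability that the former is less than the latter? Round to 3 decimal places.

λ_1 = 1.19, λ_2 = 1/15.69 = 0.0637349.
For independent exponentials, P(the former < the latter) = λ_1/(λ_1+λ_2) = 1.19/1.25373 ≈ 0.949.

0.949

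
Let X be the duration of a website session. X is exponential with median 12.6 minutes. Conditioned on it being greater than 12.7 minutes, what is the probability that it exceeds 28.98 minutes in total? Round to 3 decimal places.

0.408

For an exponential, median = ln(2)/λ, so λ = ln 2 / 12.6 = 0.0550117 per minute.
P(X > s+t | X > s) = e^(−λ(s+t))/e^(−λs) = e^(−λt), independent of s = 12.7.
P(X > 16.28) = e^(−0.89559) ≈ 0.408.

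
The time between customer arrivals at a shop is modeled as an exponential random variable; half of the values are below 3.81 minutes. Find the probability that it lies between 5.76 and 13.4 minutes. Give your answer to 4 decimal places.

0.2633

For an exponential, median = ln(2)/λ, so λ = ln 2 / 3.81 = 0.181928 per minute.
P(5.76 < X < 13.4) = e^(−λ·5.76) − e^(−λ·13.4) = 0.35067 − 0.08735 ≈ 0.2633.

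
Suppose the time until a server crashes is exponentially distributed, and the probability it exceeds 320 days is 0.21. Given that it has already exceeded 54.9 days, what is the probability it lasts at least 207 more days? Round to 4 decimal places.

0.3644

From e^(−λ·320) = 0.21, λ = −ln(0.21)/320 = 0.00487702.
Memoryless: P(X > 54.9+207 | X > 54.9) = P(X > 207) = e^(−0.00487702·207) ≈ 0.3644.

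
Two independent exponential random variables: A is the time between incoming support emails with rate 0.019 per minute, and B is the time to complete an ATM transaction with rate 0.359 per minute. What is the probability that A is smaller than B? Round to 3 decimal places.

0.050

λ_1 = 0.019, λ_2 = 0.359.
For independent exponentials, P(A < B) = λ_1/(λ_1+λ_2) = 0.019/0.378 ≈ 0.050.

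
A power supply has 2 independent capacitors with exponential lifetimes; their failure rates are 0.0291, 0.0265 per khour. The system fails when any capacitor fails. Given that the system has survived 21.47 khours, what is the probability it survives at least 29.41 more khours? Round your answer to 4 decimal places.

0.1949

Time to first failure ~ Exp(Σλ) with Σλ = 0.0556.
By memorylessness, P(T > 21.47+29.41 | T > 21.47) = P(T > 29.41) = e^(−0.0556·29.41) ≈ 0.1949.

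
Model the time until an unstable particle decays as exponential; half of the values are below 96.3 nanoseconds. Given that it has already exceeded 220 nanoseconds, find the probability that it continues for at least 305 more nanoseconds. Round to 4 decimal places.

For an exponential, median = ln(2)/λ, so λ = ln 2 / 96.3 = 0.00719779 per nanosecond.
The exponential is memoryless, so the remaining time is again Exp(λ): the condition X > 220 is irrelevant.
P(X > 305) = e^(−2.1953) ≈ 0.1113.

0.1113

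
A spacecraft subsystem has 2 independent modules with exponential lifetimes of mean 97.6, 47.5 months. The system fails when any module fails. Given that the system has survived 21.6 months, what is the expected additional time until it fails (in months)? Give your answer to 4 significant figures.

31.95

First-failure rate Σλ = 1/97.6 + 1/47.5 = 0.0312985.
By memorylessness the expected residual is 1/Σλ = 31.9504 months, regardless of the 21.6 already elapsed.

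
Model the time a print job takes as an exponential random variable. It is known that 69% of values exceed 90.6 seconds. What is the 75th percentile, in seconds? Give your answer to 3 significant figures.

338

e^(−λ·90.6) = 0.69 ⇒ λ = −ln(0.69)/90.6 = 0.00409563.
75th percentile: 1 − e^(−λt) = 0.75, t = −ln(0.25)/λ = 338.482 seconds.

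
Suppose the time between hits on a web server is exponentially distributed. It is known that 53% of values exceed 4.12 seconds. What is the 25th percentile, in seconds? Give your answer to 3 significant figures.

1.87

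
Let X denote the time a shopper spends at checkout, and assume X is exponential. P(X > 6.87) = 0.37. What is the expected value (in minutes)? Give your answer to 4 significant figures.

6.910

e^(−λ·6.87) = 0.37 ⇒ λ = −ln(0.37)/6.87 = 0.144724.
Mean = 1/λ = 6.90972 minutes.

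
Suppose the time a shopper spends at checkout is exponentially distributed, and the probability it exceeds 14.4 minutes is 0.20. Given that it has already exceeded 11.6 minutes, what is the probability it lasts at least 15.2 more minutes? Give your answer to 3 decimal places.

0.183

From e^(−λ·14.4) = 0.20, λ = −ln(0.20)/14.4 = 0.111767.
Memoryless: P(X > 11.6+15.2 | X > 11.6) = P(X > 15.2) = e^(−0.111767·15.2) ≈ 0.183.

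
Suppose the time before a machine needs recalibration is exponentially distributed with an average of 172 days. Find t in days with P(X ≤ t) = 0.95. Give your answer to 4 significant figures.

515.3

The rate is λ = 1/172 = 0.00581395 per day.
Set 1 − e^(−λt) = 0.95, so t = −ln(0.05)/λ = 2.9957/0.00581395 ≈ 515.266 days.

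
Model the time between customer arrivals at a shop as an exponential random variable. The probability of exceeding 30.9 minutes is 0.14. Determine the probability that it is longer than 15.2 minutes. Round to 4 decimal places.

e^(−λ·30.9) = 0.14 ⇒ λ = −ln(0.14)/30.9 = 0.0636282.
P(X > 15.2) = e^(−0.0636282·15.2) = e^(−0.96715) ≈ 0.3802.

0.3802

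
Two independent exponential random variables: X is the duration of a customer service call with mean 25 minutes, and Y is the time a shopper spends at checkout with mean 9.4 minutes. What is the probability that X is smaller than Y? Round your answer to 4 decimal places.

0.2733

λ_1 = 1/25 = 0.04, λ_2 = 1/9.4 = 0.106383.
For independent exponentials, P(X < Y) = λ_1/(λ_1+λ_2) = 0.04/0.146383 ≈ 0.2733.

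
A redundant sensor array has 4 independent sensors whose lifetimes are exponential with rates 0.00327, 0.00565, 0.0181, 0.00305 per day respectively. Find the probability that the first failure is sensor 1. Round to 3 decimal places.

The time to first failure is exponential with rate Σλ = 0.00327 + 0.00565 + 0.0181 + 0.00305 = 0.03007.
P(sensor 1 first) = λ_1/Σλ = 0.00327/0.03007 ≈ 0.109.

0.109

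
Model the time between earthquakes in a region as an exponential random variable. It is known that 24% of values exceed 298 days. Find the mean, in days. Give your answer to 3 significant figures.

e^(−λ·298) = 0.24 ⇒ λ = −ln(0.24)/298 = 0.00478898.
Mean = 1/λ = 208.813 days.

209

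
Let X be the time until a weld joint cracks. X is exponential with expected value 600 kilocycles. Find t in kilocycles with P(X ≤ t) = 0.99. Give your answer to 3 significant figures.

The rate is λ = 1/600 = 0.00166667 per kilocycle.
Set 1 − e^(−λt) = 0.99, so t = −ln(0.01)/λ = 4.6052/0.00166667 ≈ 2763.1 kilocycles.

2760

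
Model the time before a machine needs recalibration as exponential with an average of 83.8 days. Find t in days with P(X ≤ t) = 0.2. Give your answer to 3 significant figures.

18.7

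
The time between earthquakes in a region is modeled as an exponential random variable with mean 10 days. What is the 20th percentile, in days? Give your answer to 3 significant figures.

The rate is λ = 1/10 = 0.1 per day.
Set 1 − e^(−λt) = 0.2, so t = −ln(0.8)/λ = 0.22314/0.1 ≈ 2.23144 days.

2.23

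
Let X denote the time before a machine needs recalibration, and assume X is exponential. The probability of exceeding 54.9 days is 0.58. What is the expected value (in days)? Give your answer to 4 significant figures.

e^(−λ·54.9) = 0.58 ⇒ λ = −ln(0.58)/54.9 = 0.00992217.
Mean = 1/λ = 100.784 days.

100.8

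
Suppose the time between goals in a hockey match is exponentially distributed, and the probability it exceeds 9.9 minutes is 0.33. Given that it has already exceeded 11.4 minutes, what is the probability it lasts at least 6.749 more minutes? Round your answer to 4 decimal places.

From e^(−λ·9.9) = 0.33, λ = −ln(0.33)/9.9 = 0.111986.
Memoryless: P(X > 11.4+6.749 | X > 11.4) = P(X > 6.749) = e^(−0.111986·6.749) ≈ 0.4696.

0.4696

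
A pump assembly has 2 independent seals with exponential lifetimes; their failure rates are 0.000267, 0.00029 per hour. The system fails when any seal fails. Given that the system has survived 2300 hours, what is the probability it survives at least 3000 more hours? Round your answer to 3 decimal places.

0.188

Time to first failure ~ Exp(Σλ) with Σλ = 0.000557.
By memorylessness, P(T > 2300+3000 | T > 2300) = P(T > 3000) = e^(−0.000557·3000) ≈ 0.188.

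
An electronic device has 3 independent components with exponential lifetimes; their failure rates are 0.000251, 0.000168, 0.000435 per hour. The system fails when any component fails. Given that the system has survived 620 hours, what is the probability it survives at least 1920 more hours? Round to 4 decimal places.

0.1940

Time to first failure ~ Exp(Σλ) with Σλ = 0.000854.
By memorylessness, P(T > 620+1920 | T > 620) = P(T > 1920) = e^(−0.000854·1920) ≈ 0.1940.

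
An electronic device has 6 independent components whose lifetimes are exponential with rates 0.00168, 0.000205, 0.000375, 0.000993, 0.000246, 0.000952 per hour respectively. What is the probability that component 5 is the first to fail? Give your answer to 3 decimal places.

The time to first failure is exponential with rate Σλ = 0.00168 + 0.000205 + 0.000375 + 0.000993 + 0.000246 + 0.000952 = 0.004451.
P(component 5 first) = λ_5/Σλ = 0.000246/0.004451 ≈ 0.055.

0.055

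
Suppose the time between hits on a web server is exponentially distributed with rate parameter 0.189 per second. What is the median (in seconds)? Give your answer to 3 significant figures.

Set 1 − e^(−λt) = 0.5, so t = −ln(0.5)/λ = 0.69315/0.189 ≈ 3.66745 seconds.

3.67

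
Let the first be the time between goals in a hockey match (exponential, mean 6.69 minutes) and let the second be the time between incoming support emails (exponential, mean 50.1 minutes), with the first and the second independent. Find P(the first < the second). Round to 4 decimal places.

λ_1 = 1/6.69 = 0.149477, λ_2 = 1/50.1 = 0.0199601.
For independent exponentials, P(the first < the second) = λ_1/(λ_1+λ_2) = 0.149477/0.169437 ≈ 0.8822.

0.8822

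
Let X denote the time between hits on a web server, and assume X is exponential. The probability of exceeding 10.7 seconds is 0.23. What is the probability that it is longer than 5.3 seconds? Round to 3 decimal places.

0.483

e^(−λ·10.7) = 0.23 ⇒ λ = −ln(0.23)/10.7 = 0.137353.
P(X > 5.3) = e^(−0.137353·5.3) = e^(−0.72797) ≈ 0.483.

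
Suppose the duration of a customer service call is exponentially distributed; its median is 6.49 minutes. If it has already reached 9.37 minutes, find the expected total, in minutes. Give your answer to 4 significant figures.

18.73

For an exponential, median = ln(2)/λ, so λ = ln 2 / 6.49 = 0.106802 per minute.
By memorylessness, E[X | X > 9.37] = 9.37 + 1/λ = 9.37 + 9.36309 = 18.7331 minutes.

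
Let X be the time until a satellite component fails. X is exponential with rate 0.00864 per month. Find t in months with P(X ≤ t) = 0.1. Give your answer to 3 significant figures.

12.2

Set 1 − e^(−λt) = 0.1, so t = −ln(0.9)/λ = 0.10536/0.00864 ≈ 12.1945 months.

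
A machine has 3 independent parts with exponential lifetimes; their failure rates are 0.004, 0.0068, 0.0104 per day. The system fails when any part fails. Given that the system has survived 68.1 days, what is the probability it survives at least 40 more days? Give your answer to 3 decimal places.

Time to first failure ~ Exp(Σλ) with Σλ = 0.0212.
By memorylessness, P(T > 68.1+40 | T > 68.1) = P(T > 40) = e^(−0.0212·40) ≈ 0.428.

0.428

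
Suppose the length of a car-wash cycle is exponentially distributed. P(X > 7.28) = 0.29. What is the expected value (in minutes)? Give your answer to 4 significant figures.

5.881

e^(−λ·7.28) = 0.29 ⇒ λ = −ln(0.29)/7.28 = 0.170038.
Mean = 1/λ = 5.88105 minutes.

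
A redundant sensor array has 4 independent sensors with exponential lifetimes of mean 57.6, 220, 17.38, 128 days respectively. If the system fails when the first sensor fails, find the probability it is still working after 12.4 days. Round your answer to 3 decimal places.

0.339

The first failure time is exponential with rate Σλ_i = 1/57.6 + 1/220 + 1/17.38 + 1/128 = 0.0872565 per day.
P(min > 12.4) = e^(−0.0872565·12.4) = e^(−1.082) ≈ 0.339.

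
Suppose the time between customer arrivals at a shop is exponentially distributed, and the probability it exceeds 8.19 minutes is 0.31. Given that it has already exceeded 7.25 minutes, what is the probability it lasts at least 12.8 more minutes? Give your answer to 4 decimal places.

0.1603

From e^(−λ·8.19) = 0.31, λ = −ln(0.31)/8.19 = 0.143002.
Memoryless: P(X > 7.25+12.8 | X > 7.25) = P(X > 12.8) = e^(−0.143002·12.8) ≈ 0.1603.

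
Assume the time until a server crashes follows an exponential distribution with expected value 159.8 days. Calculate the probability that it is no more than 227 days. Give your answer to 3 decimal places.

0.758

The rate is λ = 1/159.8 = 0.00625782 per day.
P(X ≤ 227) = 1 − e^(−λ·227) = 1 − e^(−1.4205) ≈ 0.758.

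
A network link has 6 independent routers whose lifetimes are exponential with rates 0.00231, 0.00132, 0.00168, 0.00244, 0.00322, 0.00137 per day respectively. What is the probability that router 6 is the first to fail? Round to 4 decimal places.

The time to first failure is exponential with rate Σλ = 0.00231 + 0.00132 + 0.00168 + 0.00244 + 0.00322 + 0.00137 = 0.01234.
P(router 6 first) = λ_6/Σλ = 0.00137/0.01234 ≈ 0.1110.

0.1110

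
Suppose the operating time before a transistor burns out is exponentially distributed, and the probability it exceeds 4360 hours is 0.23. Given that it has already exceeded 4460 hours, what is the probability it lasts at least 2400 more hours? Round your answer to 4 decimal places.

From e^(−λ·4360) = 0.23, λ = −ln(0.23)/4360 = 0.000337082.
Memoryless: P(X > 4460+2400 | X > 4460) = P(X > 2400) = e^(−0.000337082·2400) ≈ 0.4453.

0.4453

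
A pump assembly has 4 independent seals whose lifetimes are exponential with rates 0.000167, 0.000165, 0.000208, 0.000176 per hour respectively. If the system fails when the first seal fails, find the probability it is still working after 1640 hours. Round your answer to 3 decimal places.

0.309

The time to first failure is exponential with rate Σλ = 0.000167 + 0.000165 + 0.000208 + 0.000176 = 0.000716.
P(min > 1640) = e^(−0.000716·1640) = e^(−1.1742) ≈ 0.309.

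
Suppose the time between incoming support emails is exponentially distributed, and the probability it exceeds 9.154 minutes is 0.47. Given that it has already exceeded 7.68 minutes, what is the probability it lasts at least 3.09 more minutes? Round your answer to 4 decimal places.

From e^(−λ·9.154) = 0.47, λ = −ln(0.47)/9.154 = 0.0824801.
Memoryless: P(X > 7.68+3.09 | X > 7.68) = P(X > 3.09) = e^(−0.0824801·3.09) ≈ 0.7750.

0.7750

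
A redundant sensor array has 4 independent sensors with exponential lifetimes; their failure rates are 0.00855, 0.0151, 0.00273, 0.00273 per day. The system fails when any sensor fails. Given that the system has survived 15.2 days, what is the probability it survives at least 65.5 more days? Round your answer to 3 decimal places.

0.149

Time to first failure ~ Exp(Σλ) with Σλ = 0.02911.
By memorylessness, P(T > 15.2+65.5 | T > 15.2) = P(T > 65.5) = e^(−0.02911·65.5) ≈ 0.149.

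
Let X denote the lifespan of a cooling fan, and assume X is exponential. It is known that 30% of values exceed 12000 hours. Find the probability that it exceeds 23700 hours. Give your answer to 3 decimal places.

0.093

e^(−λ·12000) = 0.30 ⇒ λ = −ln(0.30)/12000 = 0.000100331.
P(X > 23700) = e^(−0.000100331·23700) = e^(−2.3778) ≈ 0.093.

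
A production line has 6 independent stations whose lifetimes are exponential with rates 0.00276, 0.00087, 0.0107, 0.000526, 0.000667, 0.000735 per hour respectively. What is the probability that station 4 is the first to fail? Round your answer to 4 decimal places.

0.0324

The time to first failure is exponential with rate Σλ = 0.00276 + 0.00087 + 0.0107 + 0.000526 + 0.000667 + 0.000735 = 0.016258.
P(station 4 first) = λ_4/Σλ = 0.000526/0.016258 ≈ 0.0324.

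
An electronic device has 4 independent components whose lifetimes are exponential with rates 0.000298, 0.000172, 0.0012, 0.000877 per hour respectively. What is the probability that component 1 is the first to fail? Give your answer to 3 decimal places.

The time to first failure is exponential with rate Σλ = 0.000298 + 0.000172 + 0.0012 + 0.000877 = 0.002547.
P(component 1 first) = λ_1/Σλ = 0.000298/0.002547 ≈ 0.117.

0.117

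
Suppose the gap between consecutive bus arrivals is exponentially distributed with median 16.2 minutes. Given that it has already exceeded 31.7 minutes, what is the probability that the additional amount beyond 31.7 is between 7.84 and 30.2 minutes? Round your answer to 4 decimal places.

For an exponential, median = ln(2)/λ, so λ = ln 2 / 16.2 = 0.0427869 per minute.
Memoryless: the residual past 31.7 is again Exp(λ).
P(7.84 < residual < 30.2) = e^(−λ·7.84) − e^(−λ·30.2) = 0.71502 − 0.27468 ≈ 0.4403.

0.4403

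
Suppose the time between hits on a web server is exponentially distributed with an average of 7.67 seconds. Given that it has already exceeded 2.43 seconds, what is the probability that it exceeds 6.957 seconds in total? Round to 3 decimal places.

The rate is λ = 1/7.67 = 0.130378 per second.
P(X > s+t | X > s) = e^(−λ(s+t))/e^(−λs) = e^(−λt), independent of s = 2.43.
P(X > 4.527) = e^(−0.59022) ≈ 0.554.

0.554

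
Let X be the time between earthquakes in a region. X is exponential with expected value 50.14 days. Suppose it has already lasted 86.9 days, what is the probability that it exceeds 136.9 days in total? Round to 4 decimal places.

The rate is λ = 1/50.14 = 0.0199442 per day.
The exponential is memoryless, so the remaining time is again Exp(λ): the condition X > 86.9 is irrelevant.
P(X > 50) = e^(−0.99721) ≈ 0.3689.

0.3689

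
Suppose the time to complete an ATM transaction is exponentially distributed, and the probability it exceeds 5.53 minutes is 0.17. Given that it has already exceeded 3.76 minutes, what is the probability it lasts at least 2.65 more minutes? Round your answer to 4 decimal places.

0.4278

From e^(−λ·5.53) = 0.17, λ = −ln(0.17)/5.53 = 0.320426.
Memoryless: P(X > 3.76+2.65 | X > 3.76) = P(X > 2.65) = e^(−0.320426·2.65) ≈ 0.4278.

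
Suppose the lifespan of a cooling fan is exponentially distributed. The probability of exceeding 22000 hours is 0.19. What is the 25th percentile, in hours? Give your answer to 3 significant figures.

e^(−λ·22000) = 0.19 ⇒ λ = −ln(0.19)/22000 = 0.0000754878.
25th percentile: 1 − e^(−λt) = 0.25, t = −ln(0.75)/λ = 3810.98 hours.

3810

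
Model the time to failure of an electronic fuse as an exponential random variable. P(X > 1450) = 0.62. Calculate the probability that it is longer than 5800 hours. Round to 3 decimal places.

0.148

e^(−λ·1450) = 0.62 ⇒ λ = −ln(0.62)/1450 = 0.00032968.
P(X > 5800) = e^(−0.00032968·5800) = e^(−1.9121) ≈ 0.148.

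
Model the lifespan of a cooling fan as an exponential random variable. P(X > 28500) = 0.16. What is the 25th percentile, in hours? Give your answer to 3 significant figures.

e^(−λ·28500) = 0.16 ⇒ λ = −ln(0.16)/28500 = 0.0000643011.
25th percentile: 1 − e^(−λt) = 0.25, t = −ln(0.75)/λ = 4473.98 hours.

4470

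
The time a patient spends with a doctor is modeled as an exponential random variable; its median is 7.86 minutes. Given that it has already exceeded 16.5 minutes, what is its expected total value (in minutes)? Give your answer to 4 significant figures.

For an exponential, median = ln(2)/λ, so λ = ln 2 / 7.86 = 0.0881867 per minute.
By memorylessness, E[X | X > 16.5] = 16.5 + 1/λ = 16.5 + 11.3396 = 27.8396 minutes.

27.84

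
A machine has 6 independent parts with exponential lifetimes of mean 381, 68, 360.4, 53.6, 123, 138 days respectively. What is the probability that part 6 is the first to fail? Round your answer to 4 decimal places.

0.1338

Rates: λ_i = 1/mean_i → 0.00262467, 0.0147059, 0.00277469, 0.0186567, 0.00813008, 0.00724638; Σλ = 0.0541384.
P(part 6 first) = λ_6/Σλ = 0.00724638/0.0541384 ≈ 0.1338.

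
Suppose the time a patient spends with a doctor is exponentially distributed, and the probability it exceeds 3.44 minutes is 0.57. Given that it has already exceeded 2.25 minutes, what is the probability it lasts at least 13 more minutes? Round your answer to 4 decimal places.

From e^(−λ·3.44) = 0.57, λ = −ln(0.57)/3.44 = 0.163407.
Memoryless: P(X > 2.25+13 | X > 2.25) = P(X > 13) = e^(−0.163407·13) ≈ 0.1195.

0.1195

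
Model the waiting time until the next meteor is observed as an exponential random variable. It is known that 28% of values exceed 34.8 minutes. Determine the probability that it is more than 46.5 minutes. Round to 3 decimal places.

e^(−λ·34.8) = 0.28 ⇒ λ = −ln(0.28)/34.8 = 0.0365795.
P(X > 46.5) = e^(−0.0365795·46.5) = e^(−1.7009) ≈ 0.183.

0.183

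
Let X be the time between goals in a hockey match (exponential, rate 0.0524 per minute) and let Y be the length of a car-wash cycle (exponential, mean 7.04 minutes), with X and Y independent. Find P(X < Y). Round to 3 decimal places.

λ_1 = 0.0524, λ_2 = 1/7.04 = 0.142045.
For independent exponentials, P(X < Y) = λ_1/(λ_1+λ_2) = 0.0524/0.194445 ≈ 0.269.

0.269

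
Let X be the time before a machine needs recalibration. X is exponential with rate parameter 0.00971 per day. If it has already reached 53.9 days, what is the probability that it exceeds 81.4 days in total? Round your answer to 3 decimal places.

The exponential is memoryless, so the remaining time is again Exp(λ): the condition X > 53.9 is irrelevant.
P(X > 27.5) = e^(−0.26703) ≈ 0.766.

0.766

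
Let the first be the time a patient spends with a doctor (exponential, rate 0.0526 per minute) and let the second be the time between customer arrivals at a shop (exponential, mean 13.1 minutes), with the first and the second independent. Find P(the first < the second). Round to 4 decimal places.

λ_1 = 0.0526, λ_2 = 1/13.1 = 0.0763359.
For independent exponentials, P(the first < the second) = λ_1/(λ_1+λ_2) = 0.0526/0.128936 ≈ 0.4080.

0.4080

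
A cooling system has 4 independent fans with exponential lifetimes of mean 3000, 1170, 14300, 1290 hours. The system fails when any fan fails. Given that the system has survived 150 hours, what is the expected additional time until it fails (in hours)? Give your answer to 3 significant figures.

492

First-failure rate Σλ = 1/3000 + 1/1170 + 1/14300 + 1/1290 = 0.00203316.
By memorylessness the expected residual is 1/Σλ = 491.846 hours, regardless of the 150 already elapsed.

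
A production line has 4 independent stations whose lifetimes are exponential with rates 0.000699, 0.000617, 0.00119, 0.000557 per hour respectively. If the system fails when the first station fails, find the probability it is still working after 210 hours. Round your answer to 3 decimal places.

The time to first failure is exponential with rate Σλ = 0.000699 + 0.000617 + 0.00119 + 0.000557 = 0.003063.
P(min > 210) = e^(−0.003063·210) = e^(−0.64323) ≈ 0.526.

0.526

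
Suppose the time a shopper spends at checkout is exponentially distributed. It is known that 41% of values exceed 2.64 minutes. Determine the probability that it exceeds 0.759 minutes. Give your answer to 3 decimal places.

e^(−λ·2.64) = 0.41 ⇒ λ = −ln(0.41)/2.64 = 0.337727.
P(X > 0.759) = e^(−0.337727·0.759) = e^(−0.25633) ≈ 0.774.

0.774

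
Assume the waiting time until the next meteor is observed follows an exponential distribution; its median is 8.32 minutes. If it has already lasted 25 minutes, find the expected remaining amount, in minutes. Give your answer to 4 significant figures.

12.00

For an exponential, median = ln(2)/λ, so λ = ln 2 / 8.32 = 0.083311 per minute.
By memorylessness, the remaining amount past any threshold is again Exp(λ) with mean 1/λ = 12.0032 minutes.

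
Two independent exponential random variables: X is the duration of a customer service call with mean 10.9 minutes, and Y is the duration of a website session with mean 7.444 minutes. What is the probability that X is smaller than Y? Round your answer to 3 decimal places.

λ_1 = 1/10.9 = 0.0917431, λ_2 = 1/7.444 = 0.134336.
For independent exponentials, P(X < Y) = λ_1/(λ_1+λ_2) = 0.0917431/0.226079 ≈ 0.406.

0.406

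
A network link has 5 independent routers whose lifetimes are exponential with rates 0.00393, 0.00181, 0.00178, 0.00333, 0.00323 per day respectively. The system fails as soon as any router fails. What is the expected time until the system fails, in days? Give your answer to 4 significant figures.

71.02

The time to first failure is exponential with rate Σλ = 0.00393 + 0.00181 + 0.00178 + 0.00333 + 0.00323 = 0.01408.
E[min] = 1/Σλ = 1/0.01408 = 71.0227 days.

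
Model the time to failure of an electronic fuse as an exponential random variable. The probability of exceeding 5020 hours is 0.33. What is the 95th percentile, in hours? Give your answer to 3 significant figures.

13600

e^(−λ·5020) = 0.33 ⇒ λ = −ln(0.33)/5020 = 0.000220849.
95th percentile: 1 − e^(−λt) = 0.95, t = −ln(0.05)/λ = 13564.6 hours.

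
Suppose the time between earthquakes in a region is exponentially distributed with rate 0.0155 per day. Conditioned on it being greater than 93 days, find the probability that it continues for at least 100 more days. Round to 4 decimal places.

By the memoryless property, P(X > 93+100 | X > 93) = P(X > 100).
P(X > 100) = e^(−1.55) ≈ 0.2122.

0.2122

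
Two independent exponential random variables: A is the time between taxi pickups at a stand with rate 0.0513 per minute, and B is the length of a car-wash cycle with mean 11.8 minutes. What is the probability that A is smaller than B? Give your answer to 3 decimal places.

0.377

λ_1 = 0.0513, λ_2 = 1/11.8 = 0.0847458.
For independent exponentials, P(A < B) = λ_1/(λ_1+λ_2) = 0.0513/0.136046 ≈ 0.377.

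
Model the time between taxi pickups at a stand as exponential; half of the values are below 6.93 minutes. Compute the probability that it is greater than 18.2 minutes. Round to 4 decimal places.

0.1620

For an exponential, median = ln(2)/λ, so λ = ln 2 / 6.93 = 0.100021 per minute.
P(X > 18.2) = e^(−λ·18.2) = e^(−1.8204) ≈ 0.1620.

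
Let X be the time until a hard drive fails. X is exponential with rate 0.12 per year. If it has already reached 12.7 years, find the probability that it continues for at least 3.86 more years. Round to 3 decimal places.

P(X > s+t | X > s) = e^(−λ(s+t))/e^(−λs) = e^(−λt), independent of s = 12.7.
P(X > 3.86) = e^(−0.4632) ≈ 0.629.

0.629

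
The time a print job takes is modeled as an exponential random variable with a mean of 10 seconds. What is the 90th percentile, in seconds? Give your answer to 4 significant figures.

The rate is λ = 1/10 = 0.1 per second.
Set 1 − e^(−λt) = 0.9, so t = −ln(0.1)/λ = 2.3026/0.1 ≈ 23.0259 seconds.

23.03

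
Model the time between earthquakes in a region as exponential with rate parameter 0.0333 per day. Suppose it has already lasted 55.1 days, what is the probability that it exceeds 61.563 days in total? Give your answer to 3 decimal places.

0.806

The exponential is memoryless, so the remaining time is again Exp(λ): the condition X > 55.1 is irrelevant.
P(X > 6.463) = e^(−0.21522) ≈ 0.806.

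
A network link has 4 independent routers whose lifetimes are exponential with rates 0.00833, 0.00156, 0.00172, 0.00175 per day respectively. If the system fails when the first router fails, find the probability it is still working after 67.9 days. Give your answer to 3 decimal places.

0.404

The time to first failure is exponential with rate Σλ = 0.00833 + 0.00156 + 0.00172 + 0.00175 = 0.01336.
P(min > 67.9) = e^(−0.01336·67.9) = e^(−0.90714) ≈ 0.404.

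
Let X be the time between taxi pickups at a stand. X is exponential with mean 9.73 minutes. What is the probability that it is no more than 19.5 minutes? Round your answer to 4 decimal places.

The rate is λ = 1/9.73 = 0.102775 per minute.
P(X ≤ 19.5) = 1 − e^(−λ·19.5) = 1 − e^(−2.0041) ≈ 0.8652.

0.8652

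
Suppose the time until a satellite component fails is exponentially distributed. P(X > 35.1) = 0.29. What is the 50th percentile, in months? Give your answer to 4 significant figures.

19.65

e^(−λ·35.1) = 0.29 ⇒ λ = −ln(0.29)/35.1 = 0.0352671.
50th percentile: 1 − e^(−λt) = 0.5, t = −ln(0.5)/λ = 19.6542 months.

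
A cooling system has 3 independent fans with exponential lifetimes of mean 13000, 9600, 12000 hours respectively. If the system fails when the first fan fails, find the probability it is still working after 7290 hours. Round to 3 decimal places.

0.145

The first failure time is exponential with rate Σλ_i = 1/13000 + 1/9600 + 1/12000 = 0.000264423 per hour.
P(min > 7290) = e^(−0.000264423·7290) = e^(−1.9276) ≈ 0.145.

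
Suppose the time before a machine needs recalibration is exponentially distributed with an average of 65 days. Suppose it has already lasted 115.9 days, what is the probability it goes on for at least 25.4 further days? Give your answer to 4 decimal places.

The rate is λ = 1/65 = 0.0153846 per day.
P(X > s+t | X > s) = e^(−λ(s+t))/e^(−λs) = e^(−λt), independent of s = 115.9.
P(X > 25.4) = e^(−0.39077) ≈ 0.6765.

0.6765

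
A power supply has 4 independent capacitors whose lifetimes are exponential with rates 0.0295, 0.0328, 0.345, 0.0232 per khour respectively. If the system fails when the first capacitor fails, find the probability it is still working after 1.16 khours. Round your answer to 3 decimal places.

0.607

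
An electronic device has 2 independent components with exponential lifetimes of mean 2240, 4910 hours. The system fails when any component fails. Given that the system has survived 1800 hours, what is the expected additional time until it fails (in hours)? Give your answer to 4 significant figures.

First-failure rate Σλ = 1/2240 + 1/4910 = 0.000650095.
By memorylessness the expected residual is 1/Σλ = 1538.24 hours, regardless of the 1800 already elapsed.

1538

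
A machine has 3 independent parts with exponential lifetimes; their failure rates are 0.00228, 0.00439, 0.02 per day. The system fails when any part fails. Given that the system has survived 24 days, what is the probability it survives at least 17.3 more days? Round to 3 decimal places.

Time to first failure ~ Exp(Σλ) with Σλ = 0.02667.
By memorylessness, P(T > 24+17.3 | T > 24) = P(T > 17.3) = e^(−0.02667·17.3) ≈ 0.630.

0.630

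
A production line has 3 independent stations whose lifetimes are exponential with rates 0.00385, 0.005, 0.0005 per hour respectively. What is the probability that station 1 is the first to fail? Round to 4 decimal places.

The time to first failure is exponential with rate Σλ = 0.00385 + 0.005 + 0.0005 = 0.00935.
P(station 1 first) = λ_1/Σλ = 0.00385/0.00935 ≈ 0.4118.

0.4118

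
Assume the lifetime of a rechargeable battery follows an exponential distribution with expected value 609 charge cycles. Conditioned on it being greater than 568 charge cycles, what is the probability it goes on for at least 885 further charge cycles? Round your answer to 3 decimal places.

The rate is λ = 1/609 = 0.00164204 per charge cycle.
By the memoryless property, P(X > 568+885 | X > 568) = P(X > 885).
P(X > 885) = e^(−1.4532) ≈ 0.234.

0.234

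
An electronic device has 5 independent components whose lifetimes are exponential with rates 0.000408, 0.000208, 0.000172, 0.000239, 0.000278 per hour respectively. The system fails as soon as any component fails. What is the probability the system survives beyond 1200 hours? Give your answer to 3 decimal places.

0.209

The time to first failure is exponential with rate Σλ = 0.000408 + 0.000208 + 0.000172 + 0.000239 + 0.000278 = 0.001305.
P(min > 1200) = e^(−0.001305·1200) = e^(−1.566) ≈ 0.209.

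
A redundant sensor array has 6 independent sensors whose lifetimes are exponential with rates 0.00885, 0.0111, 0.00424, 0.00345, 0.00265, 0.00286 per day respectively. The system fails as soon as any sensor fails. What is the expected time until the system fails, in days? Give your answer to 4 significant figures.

The time to first failure is exponential with rate Σλ = 0.00885 + 0.0111 + 0.00424 + 0.00345 + 0.00265 + 0.00286 = 0.03315.
E[min] = 1/Σλ = 1/0.03315 = 30.1659 days.

30.17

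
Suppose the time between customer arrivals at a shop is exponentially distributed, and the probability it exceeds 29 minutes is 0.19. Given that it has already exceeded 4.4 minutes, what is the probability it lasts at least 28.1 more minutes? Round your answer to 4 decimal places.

0.2000

From e^(−λ·29) = 0.19, λ = −ln(0.19)/29 = 0.0572666.
Memoryless: P(X > 4.4+28.1 | X > 4.4) = P(X > 28.1) = e^(−0.0572666·28.1) ≈ 0.2000.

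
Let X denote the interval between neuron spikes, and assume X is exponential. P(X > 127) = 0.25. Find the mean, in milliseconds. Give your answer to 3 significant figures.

e^(−λ·127) = 0.25 ⇒ λ = −ln(0.25)/127 = 0.0109157.
Mean = 1/λ = 91.6111 milliseconds.

91.6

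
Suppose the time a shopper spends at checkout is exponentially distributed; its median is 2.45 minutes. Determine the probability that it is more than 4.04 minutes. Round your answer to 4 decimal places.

For an exponential, median = ln(2)/λ, so λ = ln 2 / 2.45 = 0.282917 per minute.
P(X > 4.04) = e^(−λ·4.04) = e^(−1.143) ≈ 0.3189.

0.3189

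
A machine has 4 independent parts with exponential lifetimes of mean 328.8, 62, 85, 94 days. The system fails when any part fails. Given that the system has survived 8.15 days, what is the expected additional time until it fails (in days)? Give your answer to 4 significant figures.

24.05

First-failure rate Σλ = 1/328.8 + 1/62 + 1/85 + 1/94 = 0.0415734.
By memorylessness the expected residual is 1/Σλ = 24.0538 days, regardless of the 8.15 already elapsed.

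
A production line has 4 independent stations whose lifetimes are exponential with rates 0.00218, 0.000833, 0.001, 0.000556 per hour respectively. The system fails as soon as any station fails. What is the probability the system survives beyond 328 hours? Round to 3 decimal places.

0.223

The time to first failure is exponential with rate Σλ = 0.00218 + 0.000833 + 0.001 + 0.000556 = 0.004569.
P(min > 328) = e^(−0.004569·328) = e^(−1.4986) ≈ 0.223.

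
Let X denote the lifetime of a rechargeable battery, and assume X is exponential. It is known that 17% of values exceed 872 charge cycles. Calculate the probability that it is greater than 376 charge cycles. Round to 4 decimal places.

0.4658

e^(−λ·872) = 0.17 ⇒ λ = −ln(0.17)/872 = 0.00203206.
P(X > 376) = e^(−0.00203206·376) = e^(−0.76405) ≈ 0.4658.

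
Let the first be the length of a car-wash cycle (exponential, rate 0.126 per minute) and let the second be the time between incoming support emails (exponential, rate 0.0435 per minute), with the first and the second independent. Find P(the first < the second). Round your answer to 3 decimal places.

0.743

λ_1 = 0.126, λ_2 = 0.0435.
For independent exponentials, P(the first < the second) = λ_1/(λ_1+λ_2) = 0.126/0.1695 ≈ 0.743.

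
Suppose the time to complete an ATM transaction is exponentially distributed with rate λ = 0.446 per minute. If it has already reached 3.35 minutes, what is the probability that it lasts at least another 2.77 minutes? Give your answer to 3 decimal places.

P(X > s+t | X > s) = e^(−λ(s+t))/e^(−λs) = e^(−λt), independent of s = 3.35.
P(X > 2.77) = e^(−1.2354) ≈ 0.291.

0.291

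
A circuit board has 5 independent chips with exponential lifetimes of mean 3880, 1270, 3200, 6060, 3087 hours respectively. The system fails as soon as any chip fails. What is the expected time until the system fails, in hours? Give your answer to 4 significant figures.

The first failure time is exponential with rate Σλ_i = 1/3880 + 1/1270 + 1/3200 + 1/6060 + 1/3087 = 0.00184659 per hour.
E[min] = 1/Σλ = 1/0.00184659 = 541.539 hours.

541.5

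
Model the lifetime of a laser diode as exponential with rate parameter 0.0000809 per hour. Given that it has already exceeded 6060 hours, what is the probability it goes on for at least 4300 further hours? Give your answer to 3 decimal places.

0.706

The exponential is memoryless, so the remaining time is again Exp(λ): the condition X > 6060 is irrelevant.
P(X > 4300) = e^(−0.34787) ≈ 0.706.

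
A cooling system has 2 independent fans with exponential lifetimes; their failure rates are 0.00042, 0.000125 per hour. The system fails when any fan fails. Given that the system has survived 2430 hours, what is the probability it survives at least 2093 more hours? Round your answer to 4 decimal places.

Time to first failure ~ Exp(Σλ) with Σλ = 0.000545.
By memorylessness, P(T > 2430+2093 | T > 2430) = P(T > 2093) = e^(−0.000545·2093) ≈ 0.3196.

0.3196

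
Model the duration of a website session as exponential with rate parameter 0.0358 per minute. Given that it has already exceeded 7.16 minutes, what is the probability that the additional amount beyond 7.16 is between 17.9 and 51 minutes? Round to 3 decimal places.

0.366

Memoryless: the residual past 7.16 is again Exp(λ).
P(17.9 < residual < 51) = e^(−λ·17.9) − e^(−λ·51) = 0.52686 − 0.16109 ≈ 0.366.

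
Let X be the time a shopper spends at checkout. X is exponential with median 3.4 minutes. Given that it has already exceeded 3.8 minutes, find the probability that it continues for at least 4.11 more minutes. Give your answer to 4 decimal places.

0.4326

For an exponential, median = ln(2)/λ, so λ = ln 2 / 3.4 = 0.203867 per minute.
The exponential is memoryless, so the remaining time is again Exp(λ): the condition X > 3.8 is irrelevant.
P(X > 4.11) = e^(−0.83789) ≈ 0.4326.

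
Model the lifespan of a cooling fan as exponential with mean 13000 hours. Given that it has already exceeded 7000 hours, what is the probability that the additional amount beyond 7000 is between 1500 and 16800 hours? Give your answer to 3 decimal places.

0.616

The rate is λ = 1/13000 = 0.0000769231 per hour.
Memoryless: the residual past 7000 is again Exp(λ).
P(1500 < residual < 16800) = e^(−λ·1500) − e^(−λ·16800) = 0.89102 − 0.27464 ≈ 0.616.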